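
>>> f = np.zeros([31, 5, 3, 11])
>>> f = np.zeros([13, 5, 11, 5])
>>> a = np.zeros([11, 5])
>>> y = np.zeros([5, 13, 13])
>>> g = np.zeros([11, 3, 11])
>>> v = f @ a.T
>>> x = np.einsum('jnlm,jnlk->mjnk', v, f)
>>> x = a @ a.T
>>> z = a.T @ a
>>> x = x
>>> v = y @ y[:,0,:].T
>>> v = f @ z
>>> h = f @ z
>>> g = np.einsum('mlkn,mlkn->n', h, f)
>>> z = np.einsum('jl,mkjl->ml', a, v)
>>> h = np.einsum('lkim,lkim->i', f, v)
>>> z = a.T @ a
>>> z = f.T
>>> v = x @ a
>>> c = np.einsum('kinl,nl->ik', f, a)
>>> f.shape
(13, 5, 11, 5)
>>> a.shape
(11, 5)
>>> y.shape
(5, 13, 13)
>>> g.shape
(5,)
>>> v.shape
(11, 5)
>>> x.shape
(11, 11)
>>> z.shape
(5, 11, 5, 13)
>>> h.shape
(11,)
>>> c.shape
(5, 13)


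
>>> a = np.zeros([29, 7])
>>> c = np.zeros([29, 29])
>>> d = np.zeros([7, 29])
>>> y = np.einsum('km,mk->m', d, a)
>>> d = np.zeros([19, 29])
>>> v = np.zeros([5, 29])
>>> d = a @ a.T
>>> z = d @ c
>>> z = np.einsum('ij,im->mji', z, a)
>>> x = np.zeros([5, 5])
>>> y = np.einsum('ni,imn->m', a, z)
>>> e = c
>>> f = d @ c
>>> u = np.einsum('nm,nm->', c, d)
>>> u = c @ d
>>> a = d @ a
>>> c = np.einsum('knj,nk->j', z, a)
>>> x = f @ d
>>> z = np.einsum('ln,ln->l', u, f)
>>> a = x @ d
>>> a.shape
(29, 29)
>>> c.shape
(29,)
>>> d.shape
(29, 29)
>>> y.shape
(29,)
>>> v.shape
(5, 29)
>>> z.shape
(29,)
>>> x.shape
(29, 29)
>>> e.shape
(29, 29)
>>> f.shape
(29, 29)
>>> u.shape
(29, 29)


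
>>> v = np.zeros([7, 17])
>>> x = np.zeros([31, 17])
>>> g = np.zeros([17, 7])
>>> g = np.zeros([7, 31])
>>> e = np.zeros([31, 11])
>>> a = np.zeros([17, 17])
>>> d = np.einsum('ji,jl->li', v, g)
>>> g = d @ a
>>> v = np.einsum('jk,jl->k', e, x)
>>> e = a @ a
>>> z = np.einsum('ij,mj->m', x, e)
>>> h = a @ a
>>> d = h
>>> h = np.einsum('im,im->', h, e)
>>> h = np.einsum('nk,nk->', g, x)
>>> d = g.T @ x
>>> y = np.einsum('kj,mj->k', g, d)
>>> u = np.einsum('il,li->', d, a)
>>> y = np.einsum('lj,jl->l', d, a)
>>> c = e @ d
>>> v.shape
(11,)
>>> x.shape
(31, 17)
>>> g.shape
(31, 17)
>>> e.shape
(17, 17)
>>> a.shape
(17, 17)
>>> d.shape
(17, 17)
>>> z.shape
(17,)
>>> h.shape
()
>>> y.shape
(17,)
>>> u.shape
()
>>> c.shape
(17, 17)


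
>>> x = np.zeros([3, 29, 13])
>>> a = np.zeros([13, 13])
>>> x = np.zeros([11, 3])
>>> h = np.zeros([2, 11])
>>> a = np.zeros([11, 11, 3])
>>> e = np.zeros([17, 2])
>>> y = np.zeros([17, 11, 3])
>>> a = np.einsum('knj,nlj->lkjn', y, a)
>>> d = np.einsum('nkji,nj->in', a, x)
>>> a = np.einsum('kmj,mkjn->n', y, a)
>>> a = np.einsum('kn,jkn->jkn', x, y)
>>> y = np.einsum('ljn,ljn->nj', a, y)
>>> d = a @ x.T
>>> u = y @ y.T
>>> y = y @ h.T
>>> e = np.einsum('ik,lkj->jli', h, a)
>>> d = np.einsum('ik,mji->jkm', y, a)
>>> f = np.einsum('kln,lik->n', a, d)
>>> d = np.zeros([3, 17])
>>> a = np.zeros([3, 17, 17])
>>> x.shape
(11, 3)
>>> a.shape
(3, 17, 17)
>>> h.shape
(2, 11)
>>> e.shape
(3, 17, 2)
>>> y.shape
(3, 2)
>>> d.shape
(3, 17)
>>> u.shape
(3, 3)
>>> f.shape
(3,)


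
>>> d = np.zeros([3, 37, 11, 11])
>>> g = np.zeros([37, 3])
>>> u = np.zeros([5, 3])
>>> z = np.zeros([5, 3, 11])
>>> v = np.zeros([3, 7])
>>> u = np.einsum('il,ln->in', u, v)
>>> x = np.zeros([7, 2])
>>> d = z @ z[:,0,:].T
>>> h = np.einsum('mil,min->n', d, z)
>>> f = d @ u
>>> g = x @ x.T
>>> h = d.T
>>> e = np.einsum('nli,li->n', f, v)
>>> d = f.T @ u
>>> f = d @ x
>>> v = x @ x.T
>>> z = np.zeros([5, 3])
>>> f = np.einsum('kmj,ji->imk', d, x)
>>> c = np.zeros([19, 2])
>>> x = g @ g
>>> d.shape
(7, 3, 7)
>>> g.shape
(7, 7)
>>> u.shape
(5, 7)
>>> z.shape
(5, 3)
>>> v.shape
(7, 7)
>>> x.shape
(7, 7)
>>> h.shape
(5, 3, 5)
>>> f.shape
(2, 3, 7)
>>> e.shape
(5,)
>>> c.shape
(19, 2)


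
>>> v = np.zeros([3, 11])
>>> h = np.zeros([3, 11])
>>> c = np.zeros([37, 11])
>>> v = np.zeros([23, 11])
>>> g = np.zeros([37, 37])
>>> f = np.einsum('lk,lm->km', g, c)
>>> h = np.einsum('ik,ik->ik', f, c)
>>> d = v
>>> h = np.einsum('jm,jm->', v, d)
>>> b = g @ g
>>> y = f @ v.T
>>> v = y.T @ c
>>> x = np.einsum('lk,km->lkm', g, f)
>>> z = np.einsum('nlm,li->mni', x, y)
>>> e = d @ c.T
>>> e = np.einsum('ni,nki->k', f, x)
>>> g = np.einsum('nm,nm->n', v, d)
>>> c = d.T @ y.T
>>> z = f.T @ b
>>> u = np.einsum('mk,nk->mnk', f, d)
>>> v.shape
(23, 11)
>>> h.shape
()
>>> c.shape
(11, 37)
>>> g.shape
(23,)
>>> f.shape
(37, 11)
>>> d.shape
(23, 11)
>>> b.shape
(37, 37)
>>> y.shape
(37, 23)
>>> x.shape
(37, 37, 11)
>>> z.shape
(11, 37)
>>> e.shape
(37,)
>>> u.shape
(37, 23, 11)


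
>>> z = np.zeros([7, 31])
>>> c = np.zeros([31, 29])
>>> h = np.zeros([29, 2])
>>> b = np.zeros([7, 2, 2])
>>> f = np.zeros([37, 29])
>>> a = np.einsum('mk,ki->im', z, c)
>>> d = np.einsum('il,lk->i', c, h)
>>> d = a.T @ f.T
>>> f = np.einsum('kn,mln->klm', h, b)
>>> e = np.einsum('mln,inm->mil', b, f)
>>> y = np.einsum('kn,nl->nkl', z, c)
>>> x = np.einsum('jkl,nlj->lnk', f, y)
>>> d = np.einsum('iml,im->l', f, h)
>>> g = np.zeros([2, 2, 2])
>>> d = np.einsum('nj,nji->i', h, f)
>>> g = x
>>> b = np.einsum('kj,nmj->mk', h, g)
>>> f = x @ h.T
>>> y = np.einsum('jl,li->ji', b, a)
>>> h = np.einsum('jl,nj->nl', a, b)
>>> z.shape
(7, 31)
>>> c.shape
(31, 29)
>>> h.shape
(31, 7)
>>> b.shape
(31, 29)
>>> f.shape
(7, 31, 29)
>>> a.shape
(29, 7)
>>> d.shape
(7,)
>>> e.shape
(7, 29, 2)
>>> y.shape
(31, 7)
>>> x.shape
(7, 31, 2)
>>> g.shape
(7, 31, 2)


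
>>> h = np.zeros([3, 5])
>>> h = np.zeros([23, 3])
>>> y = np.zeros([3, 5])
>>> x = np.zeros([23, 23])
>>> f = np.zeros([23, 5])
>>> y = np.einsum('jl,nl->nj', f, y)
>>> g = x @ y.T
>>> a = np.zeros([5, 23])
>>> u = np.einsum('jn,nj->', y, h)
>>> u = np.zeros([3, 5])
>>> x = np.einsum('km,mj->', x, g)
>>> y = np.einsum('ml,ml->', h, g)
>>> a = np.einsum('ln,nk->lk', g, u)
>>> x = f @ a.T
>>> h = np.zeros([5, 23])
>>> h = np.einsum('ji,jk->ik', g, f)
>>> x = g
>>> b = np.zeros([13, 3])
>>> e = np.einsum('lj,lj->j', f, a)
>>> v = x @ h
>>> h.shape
(3, 5)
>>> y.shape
()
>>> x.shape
(23, 3)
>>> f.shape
(23, 5)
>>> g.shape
(23, 3)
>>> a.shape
(23, 5)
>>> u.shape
(3, 5)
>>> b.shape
(13, 3)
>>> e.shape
(5,)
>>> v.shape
(23, 5)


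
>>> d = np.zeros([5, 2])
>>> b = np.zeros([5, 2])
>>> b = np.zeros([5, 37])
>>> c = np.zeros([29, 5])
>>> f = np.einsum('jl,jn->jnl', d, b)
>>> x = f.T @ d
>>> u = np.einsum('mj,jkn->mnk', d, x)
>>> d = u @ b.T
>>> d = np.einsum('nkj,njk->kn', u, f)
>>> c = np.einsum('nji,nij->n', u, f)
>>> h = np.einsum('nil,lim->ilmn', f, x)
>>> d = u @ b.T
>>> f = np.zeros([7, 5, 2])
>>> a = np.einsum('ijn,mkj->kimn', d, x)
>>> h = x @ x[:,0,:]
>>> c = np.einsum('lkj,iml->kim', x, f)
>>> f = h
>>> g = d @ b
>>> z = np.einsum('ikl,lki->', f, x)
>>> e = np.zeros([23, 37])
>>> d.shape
(5, 2, 5)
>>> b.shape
(5, 37)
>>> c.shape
(37, 7, 5)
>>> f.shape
(2, 37, 2)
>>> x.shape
(2, 37, 2)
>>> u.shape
(5, 2, 37)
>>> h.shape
(2, 37, 2)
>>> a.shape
(37, 5, 2, 5)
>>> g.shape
(5, 2, 37)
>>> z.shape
()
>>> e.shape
(23, 37)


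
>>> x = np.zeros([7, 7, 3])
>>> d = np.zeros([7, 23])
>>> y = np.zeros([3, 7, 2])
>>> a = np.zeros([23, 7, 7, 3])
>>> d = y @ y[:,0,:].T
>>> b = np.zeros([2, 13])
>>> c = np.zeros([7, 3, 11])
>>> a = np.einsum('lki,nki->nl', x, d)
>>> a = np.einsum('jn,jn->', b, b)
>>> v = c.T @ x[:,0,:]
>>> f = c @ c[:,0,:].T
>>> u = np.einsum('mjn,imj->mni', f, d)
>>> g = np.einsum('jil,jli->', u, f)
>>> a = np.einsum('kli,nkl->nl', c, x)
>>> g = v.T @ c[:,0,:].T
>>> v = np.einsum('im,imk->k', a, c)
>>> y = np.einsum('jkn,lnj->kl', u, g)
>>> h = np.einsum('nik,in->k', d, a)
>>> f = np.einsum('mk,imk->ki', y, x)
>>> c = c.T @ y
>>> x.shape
(7, 7, 3)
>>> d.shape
(3, 7, 3)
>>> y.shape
(7, 3)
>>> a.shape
(7, 3)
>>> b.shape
(2, 13)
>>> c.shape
(11, 3, 3)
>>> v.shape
(11,)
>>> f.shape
(3, 7)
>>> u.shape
(7, 7, 3)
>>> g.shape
(3, 3, 7)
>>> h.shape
(3,)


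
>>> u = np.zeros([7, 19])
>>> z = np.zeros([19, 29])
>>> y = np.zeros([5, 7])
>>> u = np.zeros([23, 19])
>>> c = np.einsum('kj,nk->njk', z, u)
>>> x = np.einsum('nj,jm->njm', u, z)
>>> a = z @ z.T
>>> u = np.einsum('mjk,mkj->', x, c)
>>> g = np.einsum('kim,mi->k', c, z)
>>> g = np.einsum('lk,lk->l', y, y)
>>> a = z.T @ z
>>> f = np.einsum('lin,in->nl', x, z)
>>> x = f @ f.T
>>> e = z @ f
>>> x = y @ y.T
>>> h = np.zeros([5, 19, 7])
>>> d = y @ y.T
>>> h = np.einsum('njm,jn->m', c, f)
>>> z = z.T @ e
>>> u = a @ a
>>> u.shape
(29, 29)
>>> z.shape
(29, 23)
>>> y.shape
(5, 7)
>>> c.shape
(23, 29, 19)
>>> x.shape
(5, 5)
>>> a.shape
(29, 29)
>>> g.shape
(5,)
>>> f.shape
(29, 23)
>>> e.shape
(19, 23)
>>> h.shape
(19,)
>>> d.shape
(5, 5)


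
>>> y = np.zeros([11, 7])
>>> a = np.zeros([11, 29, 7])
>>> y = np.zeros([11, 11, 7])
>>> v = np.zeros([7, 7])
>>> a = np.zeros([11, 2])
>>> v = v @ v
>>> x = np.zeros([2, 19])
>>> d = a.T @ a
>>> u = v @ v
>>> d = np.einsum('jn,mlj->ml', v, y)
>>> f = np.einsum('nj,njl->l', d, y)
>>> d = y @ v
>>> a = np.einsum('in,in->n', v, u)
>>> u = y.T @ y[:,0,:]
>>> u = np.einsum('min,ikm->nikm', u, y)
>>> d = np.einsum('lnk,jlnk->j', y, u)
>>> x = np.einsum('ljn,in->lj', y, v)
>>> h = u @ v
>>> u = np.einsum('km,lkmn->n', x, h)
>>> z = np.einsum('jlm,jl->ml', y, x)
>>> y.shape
(11, 11, 7)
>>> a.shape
(7,)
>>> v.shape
(7, 7)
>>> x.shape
(11, 11)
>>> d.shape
(7,)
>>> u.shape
(7,)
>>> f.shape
(7,)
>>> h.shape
(7, 11, 11, 7)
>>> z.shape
(7, 11)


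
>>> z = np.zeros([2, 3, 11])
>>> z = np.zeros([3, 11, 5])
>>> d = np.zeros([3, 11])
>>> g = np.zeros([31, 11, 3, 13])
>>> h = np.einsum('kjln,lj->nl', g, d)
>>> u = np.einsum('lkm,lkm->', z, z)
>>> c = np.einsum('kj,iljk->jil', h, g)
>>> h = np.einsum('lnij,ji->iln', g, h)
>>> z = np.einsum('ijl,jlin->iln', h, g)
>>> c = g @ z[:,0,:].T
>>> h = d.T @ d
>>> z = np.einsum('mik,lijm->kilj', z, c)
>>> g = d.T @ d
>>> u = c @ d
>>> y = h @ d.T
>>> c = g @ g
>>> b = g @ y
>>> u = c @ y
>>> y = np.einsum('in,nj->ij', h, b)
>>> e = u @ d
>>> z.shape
(13, 11, 31, 3)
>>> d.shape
(3, 11)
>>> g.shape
(11, 11)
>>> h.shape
(11, 11)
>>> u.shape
(11, 3)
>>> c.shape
(11, 11)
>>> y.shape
(11, 3)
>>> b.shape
(11, 3)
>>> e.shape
(11, 11)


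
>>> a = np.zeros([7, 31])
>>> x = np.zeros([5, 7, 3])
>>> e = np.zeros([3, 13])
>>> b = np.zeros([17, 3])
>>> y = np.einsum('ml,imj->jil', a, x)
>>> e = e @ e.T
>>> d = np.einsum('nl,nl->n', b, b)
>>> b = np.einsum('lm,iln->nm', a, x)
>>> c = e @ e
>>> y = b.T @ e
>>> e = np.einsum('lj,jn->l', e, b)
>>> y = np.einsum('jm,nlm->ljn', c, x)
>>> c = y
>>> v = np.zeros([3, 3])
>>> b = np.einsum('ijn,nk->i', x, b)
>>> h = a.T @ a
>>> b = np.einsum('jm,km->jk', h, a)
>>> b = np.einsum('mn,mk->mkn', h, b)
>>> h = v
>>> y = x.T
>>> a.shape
(7, 31)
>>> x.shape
(5, 7, 3)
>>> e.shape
(3,)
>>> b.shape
(31, 7, 31)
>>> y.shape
(3, 7, 5)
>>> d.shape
(17,)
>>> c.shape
(7, 3, 5)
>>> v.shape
(3, 3)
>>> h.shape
(3, 3)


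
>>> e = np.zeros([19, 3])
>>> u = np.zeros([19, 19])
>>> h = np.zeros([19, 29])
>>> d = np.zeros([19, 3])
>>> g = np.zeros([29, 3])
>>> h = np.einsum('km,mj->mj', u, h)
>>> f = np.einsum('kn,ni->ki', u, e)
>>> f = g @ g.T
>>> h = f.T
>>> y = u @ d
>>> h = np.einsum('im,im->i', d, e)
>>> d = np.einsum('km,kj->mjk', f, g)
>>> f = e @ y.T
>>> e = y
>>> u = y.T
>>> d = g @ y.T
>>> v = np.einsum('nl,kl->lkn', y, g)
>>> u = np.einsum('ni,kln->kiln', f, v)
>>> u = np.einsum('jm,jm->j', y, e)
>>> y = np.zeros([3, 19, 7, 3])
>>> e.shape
(19, 3)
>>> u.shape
(19,)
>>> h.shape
(19,)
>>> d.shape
(29, 19)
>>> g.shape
(29, 3)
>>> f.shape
(19, 19)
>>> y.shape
(3, 19, 7, 3)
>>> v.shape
(3, 29, 19)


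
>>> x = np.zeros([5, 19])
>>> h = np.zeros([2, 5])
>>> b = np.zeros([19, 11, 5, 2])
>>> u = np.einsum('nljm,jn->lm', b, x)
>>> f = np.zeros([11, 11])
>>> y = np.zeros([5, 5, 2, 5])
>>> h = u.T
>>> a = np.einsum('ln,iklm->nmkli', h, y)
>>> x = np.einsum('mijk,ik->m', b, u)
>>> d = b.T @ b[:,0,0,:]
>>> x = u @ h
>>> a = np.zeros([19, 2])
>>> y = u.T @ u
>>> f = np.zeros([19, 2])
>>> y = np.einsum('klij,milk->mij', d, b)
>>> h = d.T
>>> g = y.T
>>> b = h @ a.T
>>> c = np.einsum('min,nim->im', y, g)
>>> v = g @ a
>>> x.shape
(11, 11)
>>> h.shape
(2, 11, 5, 2)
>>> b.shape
(2, 11, 5, 19)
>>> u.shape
(11, 2)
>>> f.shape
(19, 2)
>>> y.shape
(19, 11, 2)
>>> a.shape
(19, 2)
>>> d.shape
(2, 5, 11, 2)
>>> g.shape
(2, 11, 19)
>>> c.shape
(11, 19)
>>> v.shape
(2, 11, 2)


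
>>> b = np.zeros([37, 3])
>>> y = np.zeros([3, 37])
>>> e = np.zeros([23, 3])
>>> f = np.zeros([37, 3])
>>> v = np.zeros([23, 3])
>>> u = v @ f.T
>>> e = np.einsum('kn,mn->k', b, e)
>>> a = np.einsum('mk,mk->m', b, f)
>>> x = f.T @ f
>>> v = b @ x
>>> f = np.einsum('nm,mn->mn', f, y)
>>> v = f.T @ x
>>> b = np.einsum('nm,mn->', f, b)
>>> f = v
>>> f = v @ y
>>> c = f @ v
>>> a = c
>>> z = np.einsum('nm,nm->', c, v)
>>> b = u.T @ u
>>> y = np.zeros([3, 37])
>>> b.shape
(37, 37)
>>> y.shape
(3, 37)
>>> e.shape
(37,)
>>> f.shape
(37, 37)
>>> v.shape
(37, 3)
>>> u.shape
(23, 37)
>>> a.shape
(37, 3)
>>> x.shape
(3, 3)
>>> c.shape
(37, 3)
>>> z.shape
()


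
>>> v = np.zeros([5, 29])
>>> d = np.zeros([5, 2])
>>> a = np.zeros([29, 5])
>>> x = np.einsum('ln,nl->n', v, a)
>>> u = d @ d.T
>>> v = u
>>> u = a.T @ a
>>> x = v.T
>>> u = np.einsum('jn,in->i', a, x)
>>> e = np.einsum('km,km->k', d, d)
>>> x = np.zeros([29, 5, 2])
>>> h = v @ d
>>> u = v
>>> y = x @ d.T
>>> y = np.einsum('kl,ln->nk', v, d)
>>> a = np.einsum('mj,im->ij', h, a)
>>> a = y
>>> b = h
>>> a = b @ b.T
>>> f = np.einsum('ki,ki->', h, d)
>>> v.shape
(5, 5)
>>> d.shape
(5, 2)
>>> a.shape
(5, 5)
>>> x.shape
(29, 5, 2)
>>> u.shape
(5, 5)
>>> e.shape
(5,)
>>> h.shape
(5, 2)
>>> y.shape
(2, 5)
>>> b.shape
(5, 2)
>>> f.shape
()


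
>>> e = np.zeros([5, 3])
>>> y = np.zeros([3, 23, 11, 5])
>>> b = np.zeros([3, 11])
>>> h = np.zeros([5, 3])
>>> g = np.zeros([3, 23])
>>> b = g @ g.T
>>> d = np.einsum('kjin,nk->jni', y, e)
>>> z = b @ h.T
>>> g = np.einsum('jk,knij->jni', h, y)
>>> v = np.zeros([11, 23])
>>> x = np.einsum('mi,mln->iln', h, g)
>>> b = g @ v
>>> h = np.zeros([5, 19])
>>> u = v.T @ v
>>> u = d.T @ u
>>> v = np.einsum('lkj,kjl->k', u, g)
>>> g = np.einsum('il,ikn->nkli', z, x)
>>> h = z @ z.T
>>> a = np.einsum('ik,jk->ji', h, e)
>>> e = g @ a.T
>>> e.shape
(11, 23, 5, 5)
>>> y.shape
(3, 23, 11, 5)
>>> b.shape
(5, 23, 23)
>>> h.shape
(3, 3)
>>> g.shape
(11, 23, 5, 3)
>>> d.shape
(23, 5, 11)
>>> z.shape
(3, 5)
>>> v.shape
(5,)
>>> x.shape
(3, 23, 11)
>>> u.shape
(11, 5, 23)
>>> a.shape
(5, 3)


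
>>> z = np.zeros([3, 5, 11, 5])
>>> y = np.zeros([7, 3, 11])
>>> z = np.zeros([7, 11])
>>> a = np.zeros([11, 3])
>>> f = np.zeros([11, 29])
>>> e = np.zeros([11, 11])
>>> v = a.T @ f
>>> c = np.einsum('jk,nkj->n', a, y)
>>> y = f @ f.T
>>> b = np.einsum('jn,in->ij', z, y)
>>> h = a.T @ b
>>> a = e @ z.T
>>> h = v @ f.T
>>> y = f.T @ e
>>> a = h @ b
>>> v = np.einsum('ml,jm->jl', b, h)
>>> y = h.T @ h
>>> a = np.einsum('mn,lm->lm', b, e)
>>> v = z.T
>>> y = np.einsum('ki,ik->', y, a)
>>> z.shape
(7, 11)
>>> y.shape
()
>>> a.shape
(11, 11)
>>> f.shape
(11, 29)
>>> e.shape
(11, 11)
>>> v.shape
(11, 7)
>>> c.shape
(7,)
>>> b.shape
(11, 7)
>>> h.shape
(3, 11)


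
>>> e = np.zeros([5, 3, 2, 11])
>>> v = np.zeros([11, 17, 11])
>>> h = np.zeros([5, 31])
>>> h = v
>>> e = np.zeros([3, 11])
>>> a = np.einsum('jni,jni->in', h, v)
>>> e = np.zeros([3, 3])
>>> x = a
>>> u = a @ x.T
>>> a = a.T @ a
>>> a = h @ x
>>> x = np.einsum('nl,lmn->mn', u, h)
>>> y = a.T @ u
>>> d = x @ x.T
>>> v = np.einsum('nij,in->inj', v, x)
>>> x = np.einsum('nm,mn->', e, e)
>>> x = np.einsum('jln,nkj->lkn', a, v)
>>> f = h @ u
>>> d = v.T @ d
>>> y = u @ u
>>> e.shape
(3, 3)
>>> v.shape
(17, 11, 11)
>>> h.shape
(11, 17, 11)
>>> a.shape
(11, 17, 17)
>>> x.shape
(17, 11, 17)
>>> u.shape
(11, 11)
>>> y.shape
(11, 11)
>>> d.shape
(11, 11, 17)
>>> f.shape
(11, 17, 11)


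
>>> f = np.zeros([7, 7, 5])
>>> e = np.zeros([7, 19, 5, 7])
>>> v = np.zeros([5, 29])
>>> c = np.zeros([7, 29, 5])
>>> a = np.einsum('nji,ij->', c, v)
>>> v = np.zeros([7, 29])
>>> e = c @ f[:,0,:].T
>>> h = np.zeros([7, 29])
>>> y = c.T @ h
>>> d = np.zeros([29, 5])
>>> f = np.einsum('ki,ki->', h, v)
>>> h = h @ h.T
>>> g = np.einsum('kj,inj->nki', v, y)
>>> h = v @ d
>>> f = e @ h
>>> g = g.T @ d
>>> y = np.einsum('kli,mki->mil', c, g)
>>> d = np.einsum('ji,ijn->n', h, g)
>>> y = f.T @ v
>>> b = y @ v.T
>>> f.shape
(7, 29, 5)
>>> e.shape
(7, 29, 7)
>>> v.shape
(7, 29)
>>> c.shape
(7, 29, 5)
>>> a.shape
()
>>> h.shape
(7, 5)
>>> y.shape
(5, 29, 29)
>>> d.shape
(5,)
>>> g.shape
(5, 7, 5)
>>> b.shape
(5, 29, 7)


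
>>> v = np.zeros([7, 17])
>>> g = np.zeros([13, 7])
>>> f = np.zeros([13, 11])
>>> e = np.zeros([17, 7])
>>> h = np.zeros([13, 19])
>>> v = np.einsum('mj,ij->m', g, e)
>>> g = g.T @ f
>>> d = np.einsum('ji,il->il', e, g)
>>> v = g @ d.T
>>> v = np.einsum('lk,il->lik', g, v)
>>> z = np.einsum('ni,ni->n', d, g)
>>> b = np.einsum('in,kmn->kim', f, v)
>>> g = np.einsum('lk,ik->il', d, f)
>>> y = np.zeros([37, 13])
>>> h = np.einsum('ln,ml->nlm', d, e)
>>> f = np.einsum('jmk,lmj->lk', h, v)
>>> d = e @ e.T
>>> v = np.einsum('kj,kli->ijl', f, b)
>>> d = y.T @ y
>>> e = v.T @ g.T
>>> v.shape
(7, 17, 13)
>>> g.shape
(13, 7)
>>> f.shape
(7, 17)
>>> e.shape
(13, 17, 13)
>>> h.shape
(11, 7, 17)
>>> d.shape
(13, 13)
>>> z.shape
(7,)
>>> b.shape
(7, 13, 7)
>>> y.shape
(37, 13)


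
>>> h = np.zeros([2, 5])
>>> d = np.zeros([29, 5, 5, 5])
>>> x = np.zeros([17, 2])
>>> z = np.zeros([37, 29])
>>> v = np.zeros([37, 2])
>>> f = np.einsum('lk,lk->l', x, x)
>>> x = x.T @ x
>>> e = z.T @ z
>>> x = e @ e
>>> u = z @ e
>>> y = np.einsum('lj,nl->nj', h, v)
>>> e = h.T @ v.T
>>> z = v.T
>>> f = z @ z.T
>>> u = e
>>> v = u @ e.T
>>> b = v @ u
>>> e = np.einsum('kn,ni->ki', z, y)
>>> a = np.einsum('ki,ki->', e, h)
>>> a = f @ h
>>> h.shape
(2, 5)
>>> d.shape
(29, 5, 5, 5)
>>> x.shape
(29, 29)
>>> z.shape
(2, 37)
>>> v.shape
(5, 5)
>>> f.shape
(2, 2)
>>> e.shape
(2, 5)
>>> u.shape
(5, 37)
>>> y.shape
(37, 5)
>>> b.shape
(5, 37)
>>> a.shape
(2, 5)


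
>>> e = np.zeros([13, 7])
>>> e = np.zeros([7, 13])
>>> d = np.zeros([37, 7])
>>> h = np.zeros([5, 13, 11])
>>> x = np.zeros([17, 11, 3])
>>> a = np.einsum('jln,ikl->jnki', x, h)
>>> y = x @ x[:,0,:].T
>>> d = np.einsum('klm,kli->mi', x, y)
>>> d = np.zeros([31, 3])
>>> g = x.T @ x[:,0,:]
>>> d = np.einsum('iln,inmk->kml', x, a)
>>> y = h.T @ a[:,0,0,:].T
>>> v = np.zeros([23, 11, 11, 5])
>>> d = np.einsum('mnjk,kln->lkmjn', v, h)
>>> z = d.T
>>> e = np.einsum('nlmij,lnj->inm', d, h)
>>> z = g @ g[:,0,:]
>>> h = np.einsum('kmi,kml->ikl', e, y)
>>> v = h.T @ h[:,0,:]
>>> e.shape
(11, 13, 23)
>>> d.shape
(13, 5, 23, 11, 11)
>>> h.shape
(23, 11, 17)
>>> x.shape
(17, 11, 3)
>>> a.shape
(17, 3, 13, 5)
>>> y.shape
(11, 13, 17)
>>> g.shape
(3, 11, 3)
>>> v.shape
(17, 11, 17)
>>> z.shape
(3, 11, 3)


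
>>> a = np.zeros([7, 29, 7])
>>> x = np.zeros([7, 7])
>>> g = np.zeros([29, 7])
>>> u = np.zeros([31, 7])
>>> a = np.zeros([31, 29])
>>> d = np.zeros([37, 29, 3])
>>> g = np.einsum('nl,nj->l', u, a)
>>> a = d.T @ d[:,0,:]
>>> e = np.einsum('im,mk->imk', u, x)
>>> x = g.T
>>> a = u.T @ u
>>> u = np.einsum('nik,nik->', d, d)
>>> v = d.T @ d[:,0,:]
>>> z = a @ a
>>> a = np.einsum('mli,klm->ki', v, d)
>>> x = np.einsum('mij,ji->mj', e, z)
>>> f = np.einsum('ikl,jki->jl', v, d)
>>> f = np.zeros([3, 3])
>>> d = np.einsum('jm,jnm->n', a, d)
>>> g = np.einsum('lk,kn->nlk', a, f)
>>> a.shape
(37, 3)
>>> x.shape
(31, 7)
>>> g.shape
(3, 37, 3)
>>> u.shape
()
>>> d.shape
(29,)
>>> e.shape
(31, 7, 7)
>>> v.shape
(3, 29, 3)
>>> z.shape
(7, 7)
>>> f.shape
(3, 3)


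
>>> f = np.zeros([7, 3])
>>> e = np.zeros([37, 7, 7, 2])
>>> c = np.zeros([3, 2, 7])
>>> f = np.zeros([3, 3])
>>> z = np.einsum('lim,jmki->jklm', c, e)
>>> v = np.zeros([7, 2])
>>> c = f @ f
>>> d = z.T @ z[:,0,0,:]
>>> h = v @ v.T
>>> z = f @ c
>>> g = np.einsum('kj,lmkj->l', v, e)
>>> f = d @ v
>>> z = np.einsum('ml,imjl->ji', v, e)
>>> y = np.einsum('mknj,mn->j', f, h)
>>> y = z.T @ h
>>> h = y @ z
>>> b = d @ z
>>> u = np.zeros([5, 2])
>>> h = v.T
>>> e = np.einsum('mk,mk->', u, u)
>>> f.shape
(7, 3, 7, 2)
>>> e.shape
()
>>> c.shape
(3, 3)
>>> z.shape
(7, 37)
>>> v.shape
(7, 2)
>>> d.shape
(7, 3, 7, 7)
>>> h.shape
(2, 7)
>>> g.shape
(37,)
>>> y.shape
(37, 7)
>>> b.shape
(7, 3, 7, 37)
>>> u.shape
(5, 2)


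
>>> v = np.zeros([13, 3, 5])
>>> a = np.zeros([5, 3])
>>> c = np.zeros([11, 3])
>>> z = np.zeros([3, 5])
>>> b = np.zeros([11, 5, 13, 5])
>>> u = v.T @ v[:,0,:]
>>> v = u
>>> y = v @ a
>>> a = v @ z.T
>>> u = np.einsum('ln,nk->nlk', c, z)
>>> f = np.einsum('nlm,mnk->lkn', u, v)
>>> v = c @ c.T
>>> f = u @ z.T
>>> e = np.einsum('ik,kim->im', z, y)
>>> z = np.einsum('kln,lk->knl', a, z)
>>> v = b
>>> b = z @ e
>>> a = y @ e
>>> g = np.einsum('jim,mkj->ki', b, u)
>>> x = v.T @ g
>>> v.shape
(11, 5, 13, 5)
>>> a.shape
(5, 3, 3)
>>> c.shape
(11, 3)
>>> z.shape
(5, 3, 3)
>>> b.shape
(5, 3, 3)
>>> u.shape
(3, 11, 5)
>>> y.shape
(5, 3, 3)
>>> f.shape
(3, 11, 3)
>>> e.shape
(3, 3)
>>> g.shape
(11, 3)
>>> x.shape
(5, 13, 5, 3)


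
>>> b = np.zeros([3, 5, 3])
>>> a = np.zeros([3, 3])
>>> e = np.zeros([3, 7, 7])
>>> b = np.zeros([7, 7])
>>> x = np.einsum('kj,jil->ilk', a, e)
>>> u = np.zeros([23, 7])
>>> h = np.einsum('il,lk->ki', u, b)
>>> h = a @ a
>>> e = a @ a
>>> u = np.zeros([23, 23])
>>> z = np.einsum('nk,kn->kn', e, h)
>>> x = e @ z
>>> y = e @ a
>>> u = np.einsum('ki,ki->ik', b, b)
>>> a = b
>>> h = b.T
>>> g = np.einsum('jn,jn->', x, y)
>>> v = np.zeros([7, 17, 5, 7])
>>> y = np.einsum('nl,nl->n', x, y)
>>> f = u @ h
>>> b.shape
(7, 7)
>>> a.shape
(7, 7)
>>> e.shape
(3, 3)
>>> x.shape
(3, 3)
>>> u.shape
(7, 7)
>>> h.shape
(7, 7)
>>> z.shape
(3, 3)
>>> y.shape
(3,)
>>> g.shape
()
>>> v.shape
(7, 17, 5, 7)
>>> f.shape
(7, 7)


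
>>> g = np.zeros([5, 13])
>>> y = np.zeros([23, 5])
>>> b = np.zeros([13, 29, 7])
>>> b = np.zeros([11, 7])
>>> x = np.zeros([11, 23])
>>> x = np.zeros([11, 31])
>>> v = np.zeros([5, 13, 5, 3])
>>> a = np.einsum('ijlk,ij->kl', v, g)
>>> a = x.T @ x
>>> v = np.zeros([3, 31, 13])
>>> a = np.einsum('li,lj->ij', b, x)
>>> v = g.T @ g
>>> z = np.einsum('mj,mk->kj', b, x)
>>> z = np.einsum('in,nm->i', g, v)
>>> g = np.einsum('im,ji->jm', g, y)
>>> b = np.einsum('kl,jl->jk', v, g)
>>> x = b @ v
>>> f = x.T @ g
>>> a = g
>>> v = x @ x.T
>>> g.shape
(23, 13)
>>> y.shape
(23, 5)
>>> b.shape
(23, 13)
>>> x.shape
(23, 13)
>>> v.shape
(23, 23)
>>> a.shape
(23, 13)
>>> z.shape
(5,)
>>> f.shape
(13, 13)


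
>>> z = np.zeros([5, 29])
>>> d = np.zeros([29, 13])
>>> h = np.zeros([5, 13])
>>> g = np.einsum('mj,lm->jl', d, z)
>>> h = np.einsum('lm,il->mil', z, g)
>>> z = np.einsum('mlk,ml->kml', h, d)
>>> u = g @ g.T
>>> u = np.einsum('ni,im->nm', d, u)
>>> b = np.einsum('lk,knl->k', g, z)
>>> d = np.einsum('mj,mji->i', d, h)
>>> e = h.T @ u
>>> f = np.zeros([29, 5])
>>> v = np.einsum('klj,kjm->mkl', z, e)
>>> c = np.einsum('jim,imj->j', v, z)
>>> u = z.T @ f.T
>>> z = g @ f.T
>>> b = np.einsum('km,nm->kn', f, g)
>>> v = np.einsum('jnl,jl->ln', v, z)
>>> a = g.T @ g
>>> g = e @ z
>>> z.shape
(13, 29)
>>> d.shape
(5,)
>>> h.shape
(29, 13, 5)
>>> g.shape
(5, 13, 29)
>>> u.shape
(13, 29, 29)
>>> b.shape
(29, 13)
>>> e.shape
(5, 13, 13)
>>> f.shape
(29, 5)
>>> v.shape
(29, 5)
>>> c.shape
(13,)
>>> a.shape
(5, 5)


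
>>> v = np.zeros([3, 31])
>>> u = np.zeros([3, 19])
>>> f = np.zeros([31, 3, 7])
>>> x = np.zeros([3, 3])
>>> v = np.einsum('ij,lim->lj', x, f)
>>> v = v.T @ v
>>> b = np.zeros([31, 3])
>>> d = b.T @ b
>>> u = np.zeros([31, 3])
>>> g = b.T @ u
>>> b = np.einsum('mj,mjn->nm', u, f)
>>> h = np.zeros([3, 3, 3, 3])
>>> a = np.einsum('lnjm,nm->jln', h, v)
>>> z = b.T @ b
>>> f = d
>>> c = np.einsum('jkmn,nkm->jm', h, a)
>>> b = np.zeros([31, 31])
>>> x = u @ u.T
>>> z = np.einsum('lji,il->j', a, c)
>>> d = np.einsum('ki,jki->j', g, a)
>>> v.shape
(3, 3)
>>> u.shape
(31, 3)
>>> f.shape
(3, 3)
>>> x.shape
(31, 31)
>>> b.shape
(31, 31)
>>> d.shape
(3,)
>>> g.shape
(3, 3)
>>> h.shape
(3, 3, 3, 3)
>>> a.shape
(3, 3, 3)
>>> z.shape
(3,)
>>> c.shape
(3, 3)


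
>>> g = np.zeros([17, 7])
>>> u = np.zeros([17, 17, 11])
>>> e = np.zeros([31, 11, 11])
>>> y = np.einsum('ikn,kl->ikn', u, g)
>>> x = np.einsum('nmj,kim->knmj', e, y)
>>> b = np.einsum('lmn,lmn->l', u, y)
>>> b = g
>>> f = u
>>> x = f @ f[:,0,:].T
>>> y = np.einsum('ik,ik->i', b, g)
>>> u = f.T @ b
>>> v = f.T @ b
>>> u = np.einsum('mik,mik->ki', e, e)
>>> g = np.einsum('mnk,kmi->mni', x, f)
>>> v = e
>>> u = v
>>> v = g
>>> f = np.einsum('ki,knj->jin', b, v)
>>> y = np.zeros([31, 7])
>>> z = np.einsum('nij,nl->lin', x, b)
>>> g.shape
(17, 17, 11)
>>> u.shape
(31, 11, 11)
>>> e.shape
(31, 11, 11)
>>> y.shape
(31, 7)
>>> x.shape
(17, 17, 17)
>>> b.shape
(17, 7)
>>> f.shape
(11, 7, 17)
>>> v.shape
(17, 17, 11)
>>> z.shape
(7, 17, 17)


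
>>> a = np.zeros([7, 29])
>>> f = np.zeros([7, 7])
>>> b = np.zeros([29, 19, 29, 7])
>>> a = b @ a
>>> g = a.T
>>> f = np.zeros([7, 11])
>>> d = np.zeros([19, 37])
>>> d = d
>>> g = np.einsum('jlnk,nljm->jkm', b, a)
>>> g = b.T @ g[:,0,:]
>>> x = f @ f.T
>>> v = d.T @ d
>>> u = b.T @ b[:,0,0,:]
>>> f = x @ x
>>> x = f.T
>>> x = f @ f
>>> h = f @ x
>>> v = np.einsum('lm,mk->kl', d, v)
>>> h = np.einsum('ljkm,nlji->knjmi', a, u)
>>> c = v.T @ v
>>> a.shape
(29, 19, 29, 29)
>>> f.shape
(7, 7)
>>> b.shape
(29, 19, 29, 7)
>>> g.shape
(7, 29, 19, 29)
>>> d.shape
(19, 37)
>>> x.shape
(7, 7)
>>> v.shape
(37, 19)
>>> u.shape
(7, 29, 19, 7)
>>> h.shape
(29, 7, 19, 29, 7)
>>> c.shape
(19, 19)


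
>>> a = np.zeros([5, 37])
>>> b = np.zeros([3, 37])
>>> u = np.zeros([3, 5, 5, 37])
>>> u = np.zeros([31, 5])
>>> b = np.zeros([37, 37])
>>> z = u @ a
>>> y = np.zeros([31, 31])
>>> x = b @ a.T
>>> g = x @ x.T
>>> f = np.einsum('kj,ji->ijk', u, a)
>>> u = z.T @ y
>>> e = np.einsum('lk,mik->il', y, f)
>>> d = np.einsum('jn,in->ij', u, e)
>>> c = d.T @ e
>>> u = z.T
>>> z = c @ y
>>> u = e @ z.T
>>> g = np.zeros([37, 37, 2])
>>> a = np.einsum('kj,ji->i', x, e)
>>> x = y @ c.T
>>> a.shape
(31,)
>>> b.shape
(37, 37)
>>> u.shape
(5, 37)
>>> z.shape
(37, 31)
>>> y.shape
(31, 31)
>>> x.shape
(31, 37)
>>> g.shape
(37, 37, 2)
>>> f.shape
(37, 5, 31)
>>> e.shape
(5, 31)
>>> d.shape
(5, 37)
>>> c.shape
(37, 31)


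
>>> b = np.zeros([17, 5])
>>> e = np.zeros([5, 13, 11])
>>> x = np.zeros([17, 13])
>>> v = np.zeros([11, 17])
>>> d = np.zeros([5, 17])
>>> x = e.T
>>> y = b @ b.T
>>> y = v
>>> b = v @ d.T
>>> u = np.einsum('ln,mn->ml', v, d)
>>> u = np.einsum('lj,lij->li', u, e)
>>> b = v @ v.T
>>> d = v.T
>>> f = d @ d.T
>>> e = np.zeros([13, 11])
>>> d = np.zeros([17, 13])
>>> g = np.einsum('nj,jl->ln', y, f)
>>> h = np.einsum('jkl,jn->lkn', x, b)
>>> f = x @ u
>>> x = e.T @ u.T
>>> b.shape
(11, 11)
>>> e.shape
(13, 11)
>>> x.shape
(11, 5)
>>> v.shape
(11, 17)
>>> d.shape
(17, 13)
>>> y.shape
(11, 17)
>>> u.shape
(5, 13)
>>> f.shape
(11, 13, 13)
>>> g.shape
(17, 11)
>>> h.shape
(5, 13, 11)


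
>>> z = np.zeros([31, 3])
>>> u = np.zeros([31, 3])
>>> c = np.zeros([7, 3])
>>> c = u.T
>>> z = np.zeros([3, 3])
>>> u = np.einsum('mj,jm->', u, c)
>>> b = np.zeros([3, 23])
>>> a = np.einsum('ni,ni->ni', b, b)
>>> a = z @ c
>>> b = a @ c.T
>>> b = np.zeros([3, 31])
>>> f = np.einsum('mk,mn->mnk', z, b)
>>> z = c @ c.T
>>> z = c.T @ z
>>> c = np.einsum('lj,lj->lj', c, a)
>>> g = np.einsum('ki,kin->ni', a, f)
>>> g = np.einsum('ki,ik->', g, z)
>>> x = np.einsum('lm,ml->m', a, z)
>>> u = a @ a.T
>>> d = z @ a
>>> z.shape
(31, 3)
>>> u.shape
(3, 3)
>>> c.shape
(3, 31)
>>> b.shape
(3, 31)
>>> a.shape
(3, 31)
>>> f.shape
(3, 31, 3)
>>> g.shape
()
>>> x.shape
(31,)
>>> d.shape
(31, 31)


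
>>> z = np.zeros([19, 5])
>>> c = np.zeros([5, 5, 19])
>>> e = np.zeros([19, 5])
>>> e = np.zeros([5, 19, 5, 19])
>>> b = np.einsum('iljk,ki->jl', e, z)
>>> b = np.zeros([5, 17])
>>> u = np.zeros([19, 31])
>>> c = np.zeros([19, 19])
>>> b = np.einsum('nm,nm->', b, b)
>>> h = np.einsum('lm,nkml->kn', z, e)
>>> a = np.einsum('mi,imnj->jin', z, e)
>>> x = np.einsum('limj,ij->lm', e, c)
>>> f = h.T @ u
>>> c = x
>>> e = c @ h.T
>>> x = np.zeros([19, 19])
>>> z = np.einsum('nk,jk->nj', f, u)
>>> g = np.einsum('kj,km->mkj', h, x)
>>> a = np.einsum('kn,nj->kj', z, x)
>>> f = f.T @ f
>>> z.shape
(5, 19)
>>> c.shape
(5, 5)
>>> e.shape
(5, 19)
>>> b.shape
()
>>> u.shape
(19, 31)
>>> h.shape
(19, 5)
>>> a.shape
(5, 19)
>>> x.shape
(19, 19)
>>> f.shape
(31, 31)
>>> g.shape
(19, 19, 5)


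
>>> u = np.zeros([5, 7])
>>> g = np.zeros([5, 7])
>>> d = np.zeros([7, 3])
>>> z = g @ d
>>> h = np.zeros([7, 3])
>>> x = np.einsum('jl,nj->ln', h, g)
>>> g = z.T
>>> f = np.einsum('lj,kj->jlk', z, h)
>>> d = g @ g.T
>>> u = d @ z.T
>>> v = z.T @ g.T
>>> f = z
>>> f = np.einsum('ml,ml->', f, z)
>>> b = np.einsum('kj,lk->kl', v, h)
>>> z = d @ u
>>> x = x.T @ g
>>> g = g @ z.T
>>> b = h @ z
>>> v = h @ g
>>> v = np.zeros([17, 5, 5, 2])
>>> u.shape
(3, 5)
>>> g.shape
(3, 3)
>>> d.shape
(3, 3)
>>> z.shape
(3, 5)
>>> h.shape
(7, 3)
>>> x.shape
(5, 5)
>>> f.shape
()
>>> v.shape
(17, 5, 5, 2)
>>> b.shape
(7, 5)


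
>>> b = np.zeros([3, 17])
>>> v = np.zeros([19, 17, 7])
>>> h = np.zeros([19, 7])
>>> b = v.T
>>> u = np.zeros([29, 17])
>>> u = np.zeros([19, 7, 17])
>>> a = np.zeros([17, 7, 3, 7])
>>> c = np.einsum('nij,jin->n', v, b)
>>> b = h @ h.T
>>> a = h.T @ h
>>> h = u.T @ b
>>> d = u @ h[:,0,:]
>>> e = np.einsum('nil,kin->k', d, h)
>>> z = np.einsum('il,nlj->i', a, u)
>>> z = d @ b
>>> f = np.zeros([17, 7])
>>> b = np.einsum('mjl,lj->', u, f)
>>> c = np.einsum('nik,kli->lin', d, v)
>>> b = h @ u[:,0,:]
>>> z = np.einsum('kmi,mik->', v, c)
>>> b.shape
(17, 7, 17)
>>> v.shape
(19, 17, 7)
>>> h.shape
(17, 7, 19)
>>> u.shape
(19, 7, 17)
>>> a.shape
(7, 7)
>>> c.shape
(17, 7, 19)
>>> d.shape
(19, 7, 19)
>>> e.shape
(17,)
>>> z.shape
()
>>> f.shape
(17, 7)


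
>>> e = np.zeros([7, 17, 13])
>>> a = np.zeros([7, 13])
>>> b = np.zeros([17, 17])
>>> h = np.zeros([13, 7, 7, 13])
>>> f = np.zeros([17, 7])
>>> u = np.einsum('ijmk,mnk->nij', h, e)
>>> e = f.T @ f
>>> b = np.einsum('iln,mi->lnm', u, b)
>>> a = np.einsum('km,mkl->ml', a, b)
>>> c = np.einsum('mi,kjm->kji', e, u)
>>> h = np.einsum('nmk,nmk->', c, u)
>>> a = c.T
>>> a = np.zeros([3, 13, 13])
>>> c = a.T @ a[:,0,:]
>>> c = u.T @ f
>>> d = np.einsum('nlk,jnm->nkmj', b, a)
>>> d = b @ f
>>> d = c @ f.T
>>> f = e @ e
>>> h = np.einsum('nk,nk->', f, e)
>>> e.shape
(7, 7)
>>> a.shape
(3, 13, 13)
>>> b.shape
(13, 7, 17)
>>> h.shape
()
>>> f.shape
(7, 7)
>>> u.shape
(17, 13, 7)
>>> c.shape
(7, 13, 7)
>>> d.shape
(7, 13, 17)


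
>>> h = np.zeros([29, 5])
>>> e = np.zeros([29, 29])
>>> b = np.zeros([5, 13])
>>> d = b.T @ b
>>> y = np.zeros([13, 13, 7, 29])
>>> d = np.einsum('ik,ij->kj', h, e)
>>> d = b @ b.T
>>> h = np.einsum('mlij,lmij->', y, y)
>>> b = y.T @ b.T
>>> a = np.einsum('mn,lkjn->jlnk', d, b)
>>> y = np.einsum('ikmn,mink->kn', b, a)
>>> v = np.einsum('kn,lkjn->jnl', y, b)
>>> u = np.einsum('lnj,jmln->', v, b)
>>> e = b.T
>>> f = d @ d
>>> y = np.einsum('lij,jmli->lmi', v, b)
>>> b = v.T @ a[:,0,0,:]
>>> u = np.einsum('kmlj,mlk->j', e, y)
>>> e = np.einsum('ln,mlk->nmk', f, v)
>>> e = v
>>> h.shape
()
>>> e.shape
(13, 5, 29)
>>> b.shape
(29, 5, 7)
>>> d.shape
(5, 5)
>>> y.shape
(13, 7, 5)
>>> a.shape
(13, 29, 5, 7)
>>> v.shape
(13, 5, 29)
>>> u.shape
(29,)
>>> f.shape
(5, 5)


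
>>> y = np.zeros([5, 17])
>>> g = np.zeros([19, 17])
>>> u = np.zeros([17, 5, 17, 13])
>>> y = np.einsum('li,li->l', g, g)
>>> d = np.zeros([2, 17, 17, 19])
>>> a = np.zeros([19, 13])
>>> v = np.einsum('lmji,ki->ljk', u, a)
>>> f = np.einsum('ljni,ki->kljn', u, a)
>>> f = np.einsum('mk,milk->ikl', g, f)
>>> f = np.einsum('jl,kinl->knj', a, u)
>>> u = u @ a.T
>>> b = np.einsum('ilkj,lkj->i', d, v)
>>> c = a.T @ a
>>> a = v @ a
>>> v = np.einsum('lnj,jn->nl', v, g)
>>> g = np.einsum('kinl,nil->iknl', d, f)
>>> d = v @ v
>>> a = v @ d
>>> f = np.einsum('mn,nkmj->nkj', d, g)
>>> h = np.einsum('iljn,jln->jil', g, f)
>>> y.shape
(19,)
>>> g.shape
(17, 2, 17, 19)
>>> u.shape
(17, 5, 17, 19)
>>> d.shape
(17, 17)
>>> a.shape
(17, 17)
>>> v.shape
(17, 17)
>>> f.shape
(17, 2, 19)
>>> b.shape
(2,)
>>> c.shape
(13, 13)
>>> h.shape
(17, 17, 2)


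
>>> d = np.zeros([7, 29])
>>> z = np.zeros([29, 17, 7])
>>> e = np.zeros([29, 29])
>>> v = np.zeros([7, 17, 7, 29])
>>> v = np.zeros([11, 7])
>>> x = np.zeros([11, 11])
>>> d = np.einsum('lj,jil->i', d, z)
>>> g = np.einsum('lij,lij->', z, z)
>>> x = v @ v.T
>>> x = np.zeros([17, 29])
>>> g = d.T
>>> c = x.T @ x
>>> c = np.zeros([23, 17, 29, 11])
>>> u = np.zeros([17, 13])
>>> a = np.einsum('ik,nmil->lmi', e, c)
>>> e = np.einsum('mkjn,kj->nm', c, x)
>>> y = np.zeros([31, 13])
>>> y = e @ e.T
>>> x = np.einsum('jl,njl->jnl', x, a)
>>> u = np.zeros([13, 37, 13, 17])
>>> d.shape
(17,)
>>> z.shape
(29, 17, 7)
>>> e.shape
(11, 23)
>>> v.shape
(11, 7)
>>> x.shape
(17, 11, 29)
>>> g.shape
(17,)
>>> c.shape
(23, 17, 29, 11)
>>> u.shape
(13, 37, 13, 17)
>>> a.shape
(11, 17, 29)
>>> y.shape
(11, 11)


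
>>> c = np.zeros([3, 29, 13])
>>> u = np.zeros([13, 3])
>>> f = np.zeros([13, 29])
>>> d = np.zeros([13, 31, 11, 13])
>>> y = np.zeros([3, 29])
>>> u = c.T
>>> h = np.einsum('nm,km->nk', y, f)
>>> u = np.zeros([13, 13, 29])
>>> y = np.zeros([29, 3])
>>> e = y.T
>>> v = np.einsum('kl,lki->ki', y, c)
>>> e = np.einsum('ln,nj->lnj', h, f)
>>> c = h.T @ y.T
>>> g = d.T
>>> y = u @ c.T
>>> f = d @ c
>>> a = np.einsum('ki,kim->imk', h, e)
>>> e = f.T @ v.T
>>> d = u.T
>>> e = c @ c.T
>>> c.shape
(13, 29)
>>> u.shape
(13, 13, 29)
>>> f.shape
(13, 31, 11, 29)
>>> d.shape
(29, 13, 13)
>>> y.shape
(13, 13, 13)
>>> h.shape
(3, 13)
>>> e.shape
(13, 13)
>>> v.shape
(29, 13)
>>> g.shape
(13, 11, 31, 13)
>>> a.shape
(13, 29, 3)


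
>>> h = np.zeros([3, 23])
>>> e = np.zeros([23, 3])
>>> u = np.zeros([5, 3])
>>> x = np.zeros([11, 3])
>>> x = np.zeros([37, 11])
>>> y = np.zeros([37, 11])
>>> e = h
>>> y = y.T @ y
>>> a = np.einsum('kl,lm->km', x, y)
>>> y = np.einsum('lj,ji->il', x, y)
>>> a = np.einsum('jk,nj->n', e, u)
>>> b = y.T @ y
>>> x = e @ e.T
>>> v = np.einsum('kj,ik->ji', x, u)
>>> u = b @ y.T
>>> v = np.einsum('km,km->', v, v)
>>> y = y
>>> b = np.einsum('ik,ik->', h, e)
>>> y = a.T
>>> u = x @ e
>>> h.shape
(3, 23)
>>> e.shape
(3, 23)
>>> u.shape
(3, 23)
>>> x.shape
(3, 3)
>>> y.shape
(5,)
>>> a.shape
(5,)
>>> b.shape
()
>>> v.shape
()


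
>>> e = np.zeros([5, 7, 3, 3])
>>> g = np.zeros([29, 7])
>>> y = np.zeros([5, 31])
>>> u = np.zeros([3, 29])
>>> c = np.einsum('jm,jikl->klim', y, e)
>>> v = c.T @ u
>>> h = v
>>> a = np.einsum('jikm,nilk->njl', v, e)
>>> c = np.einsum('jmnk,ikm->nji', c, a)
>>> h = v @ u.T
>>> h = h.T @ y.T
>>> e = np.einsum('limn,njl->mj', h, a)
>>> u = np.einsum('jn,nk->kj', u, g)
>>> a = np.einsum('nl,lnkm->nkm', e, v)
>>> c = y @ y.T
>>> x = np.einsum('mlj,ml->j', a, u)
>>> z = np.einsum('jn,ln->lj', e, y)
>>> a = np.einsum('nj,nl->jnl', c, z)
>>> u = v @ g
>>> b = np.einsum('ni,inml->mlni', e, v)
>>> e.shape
(7, 31)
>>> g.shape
(29, 7)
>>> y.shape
(5, 31)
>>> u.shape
(31, 7, 3, 7)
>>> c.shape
(5, 5)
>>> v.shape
(31, 7, 3, 29)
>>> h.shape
(3, 3, 7, 5)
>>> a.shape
(5, 5, 7)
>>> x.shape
(29,)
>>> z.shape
(5, 7)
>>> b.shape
(3, 29, 7, 31)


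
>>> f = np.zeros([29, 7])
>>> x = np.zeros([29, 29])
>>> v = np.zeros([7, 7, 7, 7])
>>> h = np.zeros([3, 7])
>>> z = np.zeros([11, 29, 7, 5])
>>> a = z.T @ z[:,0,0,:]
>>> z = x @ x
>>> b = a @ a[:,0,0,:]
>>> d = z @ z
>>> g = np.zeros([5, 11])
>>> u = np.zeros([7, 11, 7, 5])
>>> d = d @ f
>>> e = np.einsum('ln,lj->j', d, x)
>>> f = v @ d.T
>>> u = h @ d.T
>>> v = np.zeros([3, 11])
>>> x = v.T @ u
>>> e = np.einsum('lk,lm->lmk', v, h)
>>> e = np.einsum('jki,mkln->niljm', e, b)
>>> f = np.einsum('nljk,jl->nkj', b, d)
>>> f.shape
(5, 5, 29)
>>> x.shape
(11, 29)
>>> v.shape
(3, 11)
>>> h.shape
(3, 7)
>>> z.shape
(29, 29)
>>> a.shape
(5, 7, 29, 5)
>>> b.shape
(5, 7, 29, 5)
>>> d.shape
(29, 7)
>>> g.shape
(5, 11)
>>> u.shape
(3, 29)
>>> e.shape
(5, 11, 29, 3, 5)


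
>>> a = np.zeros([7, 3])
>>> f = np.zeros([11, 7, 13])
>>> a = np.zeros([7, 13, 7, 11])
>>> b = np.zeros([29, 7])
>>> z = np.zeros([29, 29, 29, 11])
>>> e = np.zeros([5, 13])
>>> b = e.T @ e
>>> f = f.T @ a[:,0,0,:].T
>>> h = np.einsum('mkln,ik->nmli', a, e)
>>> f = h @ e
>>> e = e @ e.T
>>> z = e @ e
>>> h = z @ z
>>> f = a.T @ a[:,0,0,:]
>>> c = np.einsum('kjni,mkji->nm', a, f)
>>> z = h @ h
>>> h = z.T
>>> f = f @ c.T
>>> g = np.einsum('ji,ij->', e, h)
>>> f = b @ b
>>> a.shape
(7, 13, 7, 11)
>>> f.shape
(13, 13)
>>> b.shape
(13, 13)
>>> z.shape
(5, 5)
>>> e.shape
(5, 5)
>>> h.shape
(5, 5)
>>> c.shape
(7, 11)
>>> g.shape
()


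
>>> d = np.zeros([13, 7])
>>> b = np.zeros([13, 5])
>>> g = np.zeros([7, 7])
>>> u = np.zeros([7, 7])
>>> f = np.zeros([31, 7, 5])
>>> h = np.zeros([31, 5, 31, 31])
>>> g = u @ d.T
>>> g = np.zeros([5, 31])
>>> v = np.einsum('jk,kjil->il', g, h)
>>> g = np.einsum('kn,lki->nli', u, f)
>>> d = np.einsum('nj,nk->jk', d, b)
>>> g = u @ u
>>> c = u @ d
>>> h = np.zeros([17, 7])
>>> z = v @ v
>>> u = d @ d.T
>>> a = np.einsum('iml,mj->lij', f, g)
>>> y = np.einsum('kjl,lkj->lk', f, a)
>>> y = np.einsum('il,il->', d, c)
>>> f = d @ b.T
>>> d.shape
(7, 5)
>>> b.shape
(13, 5)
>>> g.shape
(7, 7)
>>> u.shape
(7, 7)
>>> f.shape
(7, 13)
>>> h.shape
(17, 7)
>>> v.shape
(31, 31)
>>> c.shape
(7, 5)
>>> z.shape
(31, 31)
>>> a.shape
(5, 31, 7)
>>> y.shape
()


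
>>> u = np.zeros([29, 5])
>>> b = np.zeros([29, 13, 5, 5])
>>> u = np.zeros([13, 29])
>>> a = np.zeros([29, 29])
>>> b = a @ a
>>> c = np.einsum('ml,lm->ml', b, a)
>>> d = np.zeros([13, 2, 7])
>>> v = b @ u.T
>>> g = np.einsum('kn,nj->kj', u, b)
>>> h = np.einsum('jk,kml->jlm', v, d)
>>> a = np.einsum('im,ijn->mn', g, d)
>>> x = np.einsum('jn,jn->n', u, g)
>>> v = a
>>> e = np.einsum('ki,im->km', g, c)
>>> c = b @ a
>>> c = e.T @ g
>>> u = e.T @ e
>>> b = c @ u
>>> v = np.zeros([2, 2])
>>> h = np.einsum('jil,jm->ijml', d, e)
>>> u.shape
(29, 29)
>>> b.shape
(29, 29)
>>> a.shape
(29, 7)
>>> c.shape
(29, 29)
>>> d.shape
(13, 2, 7)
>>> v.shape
(2, 2)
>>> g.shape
(13, 29)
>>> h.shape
(2, 13, 29, 7)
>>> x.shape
(29,)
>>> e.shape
(13, 29)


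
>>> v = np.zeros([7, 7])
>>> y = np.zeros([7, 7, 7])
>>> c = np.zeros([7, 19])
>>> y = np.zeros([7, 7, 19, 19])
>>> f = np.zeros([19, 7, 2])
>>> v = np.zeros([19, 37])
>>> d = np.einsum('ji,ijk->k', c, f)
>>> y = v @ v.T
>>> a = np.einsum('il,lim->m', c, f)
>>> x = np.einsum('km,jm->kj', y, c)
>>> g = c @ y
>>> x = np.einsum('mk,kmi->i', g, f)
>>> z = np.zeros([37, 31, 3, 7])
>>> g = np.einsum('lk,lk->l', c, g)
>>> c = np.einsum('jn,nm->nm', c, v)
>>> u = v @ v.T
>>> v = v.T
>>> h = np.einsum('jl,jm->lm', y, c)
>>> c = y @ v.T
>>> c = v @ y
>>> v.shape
(37, 19)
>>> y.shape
(19, 19)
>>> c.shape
(37, 19)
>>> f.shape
(19, 7, 2)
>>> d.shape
(2,)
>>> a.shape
(2,)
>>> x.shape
(2,)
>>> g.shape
(7,)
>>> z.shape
(37, 31, 3, 7)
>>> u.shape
(19, 19)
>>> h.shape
(19, 37)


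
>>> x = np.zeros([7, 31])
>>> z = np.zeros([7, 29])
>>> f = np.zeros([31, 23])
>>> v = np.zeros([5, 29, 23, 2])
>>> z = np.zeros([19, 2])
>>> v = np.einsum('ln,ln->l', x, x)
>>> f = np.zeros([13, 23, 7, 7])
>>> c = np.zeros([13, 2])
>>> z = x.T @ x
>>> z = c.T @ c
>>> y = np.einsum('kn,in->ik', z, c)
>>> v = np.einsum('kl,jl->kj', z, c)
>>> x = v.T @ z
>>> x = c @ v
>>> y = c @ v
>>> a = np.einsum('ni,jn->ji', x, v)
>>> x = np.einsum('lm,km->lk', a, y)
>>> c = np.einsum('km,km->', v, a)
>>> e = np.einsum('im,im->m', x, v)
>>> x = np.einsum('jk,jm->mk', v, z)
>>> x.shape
(2, 13)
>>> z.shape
(2, 2)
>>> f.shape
(13, 23, 7, 7)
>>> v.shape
(2, 13)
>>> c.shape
()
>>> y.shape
(13, 13)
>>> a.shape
(2, 13)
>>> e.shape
(13,)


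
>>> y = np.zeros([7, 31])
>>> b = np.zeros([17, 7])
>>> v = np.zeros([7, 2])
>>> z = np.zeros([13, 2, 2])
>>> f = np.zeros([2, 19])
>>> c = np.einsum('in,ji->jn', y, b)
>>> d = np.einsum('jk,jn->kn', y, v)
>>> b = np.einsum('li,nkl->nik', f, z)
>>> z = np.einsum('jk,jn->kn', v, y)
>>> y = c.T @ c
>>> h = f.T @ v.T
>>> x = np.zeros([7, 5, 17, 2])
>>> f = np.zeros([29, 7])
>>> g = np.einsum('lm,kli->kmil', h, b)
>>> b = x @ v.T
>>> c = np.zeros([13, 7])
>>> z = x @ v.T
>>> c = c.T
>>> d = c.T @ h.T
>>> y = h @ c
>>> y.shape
(19, 13)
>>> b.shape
(7, 5, 17, 7)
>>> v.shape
(7, 2)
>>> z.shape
(7, 5, 17, 7)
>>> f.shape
(29, 7)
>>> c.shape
(7, 13)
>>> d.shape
(13, 19)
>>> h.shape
(19, 7)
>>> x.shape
(7, 5, 17, 2)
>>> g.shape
(13, 7, 2, 19)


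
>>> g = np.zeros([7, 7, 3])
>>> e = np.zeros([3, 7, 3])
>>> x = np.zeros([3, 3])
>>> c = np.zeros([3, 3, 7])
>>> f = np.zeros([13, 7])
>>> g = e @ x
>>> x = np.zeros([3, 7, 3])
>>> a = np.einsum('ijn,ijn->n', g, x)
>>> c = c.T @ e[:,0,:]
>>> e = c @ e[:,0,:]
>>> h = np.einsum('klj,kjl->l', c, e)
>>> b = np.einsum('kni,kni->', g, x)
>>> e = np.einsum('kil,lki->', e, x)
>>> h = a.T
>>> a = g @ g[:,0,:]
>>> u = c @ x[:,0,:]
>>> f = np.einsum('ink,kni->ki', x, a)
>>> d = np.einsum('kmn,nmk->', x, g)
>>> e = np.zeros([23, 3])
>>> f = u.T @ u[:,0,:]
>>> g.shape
(3, 7, 3)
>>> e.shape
(23, 3)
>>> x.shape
(3, 7, 3)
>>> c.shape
(7, 3, 3)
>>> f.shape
(3, 3, 3)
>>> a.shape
(3, 7, 3)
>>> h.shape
(3,)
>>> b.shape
()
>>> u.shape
(7, 3, 3)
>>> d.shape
()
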